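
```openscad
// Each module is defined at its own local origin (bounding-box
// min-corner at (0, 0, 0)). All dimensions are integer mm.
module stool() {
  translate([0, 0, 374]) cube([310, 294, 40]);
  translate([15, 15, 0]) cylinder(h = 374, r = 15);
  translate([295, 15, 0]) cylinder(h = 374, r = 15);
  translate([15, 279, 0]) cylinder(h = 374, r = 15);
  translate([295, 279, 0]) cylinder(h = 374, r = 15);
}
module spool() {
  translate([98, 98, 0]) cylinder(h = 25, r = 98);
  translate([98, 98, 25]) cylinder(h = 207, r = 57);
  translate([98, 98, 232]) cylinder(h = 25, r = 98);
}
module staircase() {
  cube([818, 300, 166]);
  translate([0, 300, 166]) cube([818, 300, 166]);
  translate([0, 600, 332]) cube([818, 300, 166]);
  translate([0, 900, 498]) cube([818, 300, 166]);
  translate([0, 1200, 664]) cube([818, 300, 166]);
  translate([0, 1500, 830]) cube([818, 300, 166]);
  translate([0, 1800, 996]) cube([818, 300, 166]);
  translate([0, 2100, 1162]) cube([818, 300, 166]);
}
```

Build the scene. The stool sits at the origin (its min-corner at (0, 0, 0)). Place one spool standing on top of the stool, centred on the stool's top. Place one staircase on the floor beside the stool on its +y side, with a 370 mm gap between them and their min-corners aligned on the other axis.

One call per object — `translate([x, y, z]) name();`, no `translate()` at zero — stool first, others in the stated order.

stool();
translate([57, 49, 414]) spool();
translate([0, 664, 0]) staircase();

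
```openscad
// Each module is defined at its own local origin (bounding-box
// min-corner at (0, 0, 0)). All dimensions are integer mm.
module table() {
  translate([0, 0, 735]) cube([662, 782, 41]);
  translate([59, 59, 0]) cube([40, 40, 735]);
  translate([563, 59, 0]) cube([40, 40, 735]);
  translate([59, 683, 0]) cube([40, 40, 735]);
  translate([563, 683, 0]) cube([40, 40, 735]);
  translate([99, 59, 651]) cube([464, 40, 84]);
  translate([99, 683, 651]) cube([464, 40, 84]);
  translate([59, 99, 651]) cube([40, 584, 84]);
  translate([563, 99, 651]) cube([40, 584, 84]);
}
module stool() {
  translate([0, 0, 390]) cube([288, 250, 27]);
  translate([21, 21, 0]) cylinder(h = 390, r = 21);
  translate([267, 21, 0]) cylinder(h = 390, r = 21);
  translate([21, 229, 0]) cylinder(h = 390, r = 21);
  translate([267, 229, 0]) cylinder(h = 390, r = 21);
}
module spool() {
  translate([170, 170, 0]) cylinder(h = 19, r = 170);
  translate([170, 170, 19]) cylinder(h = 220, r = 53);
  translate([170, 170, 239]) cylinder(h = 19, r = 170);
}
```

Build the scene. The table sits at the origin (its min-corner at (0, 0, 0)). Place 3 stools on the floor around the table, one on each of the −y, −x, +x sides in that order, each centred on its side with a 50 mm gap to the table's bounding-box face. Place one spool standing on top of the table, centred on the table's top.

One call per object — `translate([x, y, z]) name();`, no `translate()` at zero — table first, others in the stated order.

table();
translate([187, -300, 0]) stool();
translate([-338, 266, 0]) stool();
translate([712, 266, 0]) stool();
translate([161, 221, 776]) spool();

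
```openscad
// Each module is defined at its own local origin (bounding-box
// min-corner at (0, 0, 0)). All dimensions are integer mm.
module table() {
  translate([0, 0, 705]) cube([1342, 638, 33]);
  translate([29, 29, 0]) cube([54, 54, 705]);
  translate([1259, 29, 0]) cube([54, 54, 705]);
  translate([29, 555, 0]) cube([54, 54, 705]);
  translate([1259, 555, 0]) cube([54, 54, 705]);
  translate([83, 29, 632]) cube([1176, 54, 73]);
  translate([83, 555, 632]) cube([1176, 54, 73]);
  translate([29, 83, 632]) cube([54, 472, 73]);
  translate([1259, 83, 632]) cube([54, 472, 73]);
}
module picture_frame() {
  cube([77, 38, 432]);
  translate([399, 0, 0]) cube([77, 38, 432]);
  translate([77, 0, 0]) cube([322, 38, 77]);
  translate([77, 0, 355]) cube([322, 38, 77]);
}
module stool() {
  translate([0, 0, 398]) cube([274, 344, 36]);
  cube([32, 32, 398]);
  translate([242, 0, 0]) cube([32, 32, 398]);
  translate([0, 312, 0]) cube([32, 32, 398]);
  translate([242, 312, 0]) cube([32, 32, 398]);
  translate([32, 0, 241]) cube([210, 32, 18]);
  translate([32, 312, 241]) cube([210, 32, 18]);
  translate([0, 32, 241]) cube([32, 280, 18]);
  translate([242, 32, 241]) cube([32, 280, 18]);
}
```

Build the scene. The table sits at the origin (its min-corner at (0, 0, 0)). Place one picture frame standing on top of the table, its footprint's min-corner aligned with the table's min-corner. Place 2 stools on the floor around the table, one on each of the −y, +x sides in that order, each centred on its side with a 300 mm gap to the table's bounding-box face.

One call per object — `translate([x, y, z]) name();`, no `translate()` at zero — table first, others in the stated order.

table();
translate([0, 0, 738]) picture_frame();
translate([534, -644, 0]) stool();
translate([1642, 147, 0]) stool();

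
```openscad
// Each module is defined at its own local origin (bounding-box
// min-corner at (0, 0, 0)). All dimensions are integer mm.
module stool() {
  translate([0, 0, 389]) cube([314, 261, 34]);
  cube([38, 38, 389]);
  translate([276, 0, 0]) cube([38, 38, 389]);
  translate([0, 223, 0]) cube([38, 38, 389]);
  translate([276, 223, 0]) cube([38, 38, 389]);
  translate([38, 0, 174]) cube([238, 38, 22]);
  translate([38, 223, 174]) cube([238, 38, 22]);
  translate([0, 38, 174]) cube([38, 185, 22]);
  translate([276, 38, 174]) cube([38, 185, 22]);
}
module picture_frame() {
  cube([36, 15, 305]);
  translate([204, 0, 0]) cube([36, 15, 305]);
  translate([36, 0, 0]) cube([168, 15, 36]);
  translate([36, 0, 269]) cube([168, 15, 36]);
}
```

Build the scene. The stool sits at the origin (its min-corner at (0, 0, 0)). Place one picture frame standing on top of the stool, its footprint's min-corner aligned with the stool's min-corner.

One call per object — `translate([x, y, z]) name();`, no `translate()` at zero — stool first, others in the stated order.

stool();
translate([0, 0, 423]) picture_frame();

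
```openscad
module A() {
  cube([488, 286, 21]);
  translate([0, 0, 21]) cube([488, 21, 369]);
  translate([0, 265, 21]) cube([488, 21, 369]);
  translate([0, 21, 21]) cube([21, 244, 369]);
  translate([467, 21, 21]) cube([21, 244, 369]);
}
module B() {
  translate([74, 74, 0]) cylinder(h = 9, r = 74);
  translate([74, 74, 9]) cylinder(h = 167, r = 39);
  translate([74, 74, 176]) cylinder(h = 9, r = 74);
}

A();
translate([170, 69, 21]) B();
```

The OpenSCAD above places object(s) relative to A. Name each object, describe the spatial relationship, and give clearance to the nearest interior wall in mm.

A is an open box. B is a spool. The spool sits inside the open box, centred. The clearance to the nearest interior wall is 48 mm.

Clearances: x = 149, y = 48; minimum 48 mm.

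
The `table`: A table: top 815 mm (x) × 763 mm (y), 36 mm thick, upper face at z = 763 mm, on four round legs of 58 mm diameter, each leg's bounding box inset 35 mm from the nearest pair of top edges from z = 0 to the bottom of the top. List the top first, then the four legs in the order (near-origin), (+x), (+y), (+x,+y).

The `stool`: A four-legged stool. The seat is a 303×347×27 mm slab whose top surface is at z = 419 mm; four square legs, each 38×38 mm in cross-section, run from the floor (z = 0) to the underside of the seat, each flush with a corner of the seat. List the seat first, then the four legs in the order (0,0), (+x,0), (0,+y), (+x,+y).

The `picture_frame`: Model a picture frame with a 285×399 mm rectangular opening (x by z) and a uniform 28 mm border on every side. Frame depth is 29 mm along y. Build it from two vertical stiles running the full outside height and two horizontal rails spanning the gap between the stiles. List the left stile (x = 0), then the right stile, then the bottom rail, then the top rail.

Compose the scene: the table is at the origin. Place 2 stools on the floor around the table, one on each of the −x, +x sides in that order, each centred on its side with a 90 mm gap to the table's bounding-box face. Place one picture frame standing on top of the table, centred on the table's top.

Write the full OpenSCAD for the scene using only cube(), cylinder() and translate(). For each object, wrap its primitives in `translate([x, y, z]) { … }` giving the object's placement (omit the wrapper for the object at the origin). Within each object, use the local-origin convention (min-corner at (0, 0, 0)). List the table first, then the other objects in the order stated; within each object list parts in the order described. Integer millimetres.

translate([0, 0, 727]) cube([815, 763, 36]);
translate([64, 64, 0]) cylinder(h = 727, r = 29);
translate([751, 64, 0]) cylinder(h = 727, r = 29);
translate([64, 699, 0]) cylinder(h = 727, r = 29);
translate([751, 699, 0]) cylinder(h = 727, r = 29);
translate([-393, 208, 0]) {
  translate([0, 0, 392]) cube([303, 347, 27]);
  cube([38, 38, 392]);
  translate([265, 0, 0]) cube([38, 38, 392]);
  translate([0, 309, 0]) cube([38, 38, 392]);
  translate([265, 309, 0]) cube([38, 38, 392]);
}
translate([905, 208, 0]) {
  translate([0, 0, 392]) cube([303, 347, 27]);
  cube([38, 38, 392]);
  translate([265, 0, 0]) cube([38, 38, 392]);
  translate([0, 309, 0]) cube([38, 38, 392]);
  translate([265, 309, 0]) cube([38, 38, 392]);
}
translate([237, 367, 763]) {
  cube([28, 29, 455]);
  translate([313, 0, 0]) cube([28, 29, 455]);
  translate([28, 0, 0]) cube([285, 29, 28]);
  translate([28, 0, 427]) cube([285, 29, 28]);
}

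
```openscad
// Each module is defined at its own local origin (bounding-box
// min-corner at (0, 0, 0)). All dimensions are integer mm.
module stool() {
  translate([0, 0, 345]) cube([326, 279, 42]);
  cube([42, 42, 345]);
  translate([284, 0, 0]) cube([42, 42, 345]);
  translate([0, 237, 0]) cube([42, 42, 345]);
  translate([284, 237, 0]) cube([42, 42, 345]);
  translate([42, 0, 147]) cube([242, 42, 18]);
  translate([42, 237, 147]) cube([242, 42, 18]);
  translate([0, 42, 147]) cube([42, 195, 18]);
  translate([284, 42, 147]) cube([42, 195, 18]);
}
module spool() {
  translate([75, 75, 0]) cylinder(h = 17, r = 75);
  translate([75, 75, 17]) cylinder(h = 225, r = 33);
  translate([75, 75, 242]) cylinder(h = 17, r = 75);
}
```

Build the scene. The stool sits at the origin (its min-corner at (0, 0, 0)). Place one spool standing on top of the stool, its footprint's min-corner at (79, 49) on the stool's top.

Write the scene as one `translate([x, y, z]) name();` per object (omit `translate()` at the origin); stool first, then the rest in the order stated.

stool();
translate([79, 49, 387]) spool();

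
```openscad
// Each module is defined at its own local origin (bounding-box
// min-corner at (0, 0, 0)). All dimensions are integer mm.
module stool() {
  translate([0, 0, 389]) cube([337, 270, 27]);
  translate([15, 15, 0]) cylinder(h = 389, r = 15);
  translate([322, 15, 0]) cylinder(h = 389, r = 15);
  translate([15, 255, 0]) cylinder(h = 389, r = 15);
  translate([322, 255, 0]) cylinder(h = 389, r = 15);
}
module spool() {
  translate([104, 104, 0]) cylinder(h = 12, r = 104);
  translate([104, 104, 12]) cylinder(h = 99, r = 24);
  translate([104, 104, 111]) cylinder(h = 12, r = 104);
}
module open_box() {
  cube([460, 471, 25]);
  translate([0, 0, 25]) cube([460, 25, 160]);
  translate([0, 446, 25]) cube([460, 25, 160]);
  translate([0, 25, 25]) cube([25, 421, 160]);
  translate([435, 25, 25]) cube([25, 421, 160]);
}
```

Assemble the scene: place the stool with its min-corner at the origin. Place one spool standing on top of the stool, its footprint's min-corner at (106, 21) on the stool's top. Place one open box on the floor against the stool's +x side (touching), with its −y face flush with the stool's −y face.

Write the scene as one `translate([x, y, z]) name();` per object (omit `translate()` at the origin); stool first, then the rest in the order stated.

stool();
translate([106, 21, 416]) spool();
translate([337, 0, 0]) open_box();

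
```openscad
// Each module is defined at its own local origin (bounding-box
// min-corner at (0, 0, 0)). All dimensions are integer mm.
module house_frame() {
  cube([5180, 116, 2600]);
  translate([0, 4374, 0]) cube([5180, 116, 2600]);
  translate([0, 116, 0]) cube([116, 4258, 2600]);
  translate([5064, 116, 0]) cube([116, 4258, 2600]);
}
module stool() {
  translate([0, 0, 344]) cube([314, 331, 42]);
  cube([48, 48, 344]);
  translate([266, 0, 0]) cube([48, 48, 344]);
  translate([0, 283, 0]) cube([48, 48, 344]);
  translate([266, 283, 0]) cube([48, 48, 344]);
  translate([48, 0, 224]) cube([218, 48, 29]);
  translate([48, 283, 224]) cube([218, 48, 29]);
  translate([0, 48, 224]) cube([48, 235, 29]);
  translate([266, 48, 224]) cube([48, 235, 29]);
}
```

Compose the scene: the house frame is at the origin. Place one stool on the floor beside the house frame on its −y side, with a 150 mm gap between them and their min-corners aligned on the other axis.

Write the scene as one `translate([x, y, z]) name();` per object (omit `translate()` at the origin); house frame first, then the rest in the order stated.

house_frame();
translate([0, -481, 0]) stool();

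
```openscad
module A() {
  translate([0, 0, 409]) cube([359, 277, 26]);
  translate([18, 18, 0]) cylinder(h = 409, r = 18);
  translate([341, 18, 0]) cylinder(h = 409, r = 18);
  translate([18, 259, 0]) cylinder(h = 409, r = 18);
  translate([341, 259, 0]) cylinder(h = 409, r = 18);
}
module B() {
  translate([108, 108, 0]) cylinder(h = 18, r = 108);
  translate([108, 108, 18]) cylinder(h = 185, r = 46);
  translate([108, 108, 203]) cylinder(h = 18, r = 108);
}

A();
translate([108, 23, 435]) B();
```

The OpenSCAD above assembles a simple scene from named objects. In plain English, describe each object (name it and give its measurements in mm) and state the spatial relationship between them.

A is a four-legged stool. The seat is a 359×277×26 mm slab whose top surface is at z = 435 mm; four round legs, each 36 mm in diameter, run from the floor (z = 0) to the underside of the seat, each leg's axis is inset half a diameter from the nearest pair of seat edges (so the leg's bounding box is flush with the corner).

B is a spool: two coaxial disc flanges of radius 108 mm and thickness 18 mm, joined by a core cylinder of radius 46 mm and height 185 mm. The lower flange rests on z = 0 and the three cylinders share a vertical axis.

The spool is on top of the stool.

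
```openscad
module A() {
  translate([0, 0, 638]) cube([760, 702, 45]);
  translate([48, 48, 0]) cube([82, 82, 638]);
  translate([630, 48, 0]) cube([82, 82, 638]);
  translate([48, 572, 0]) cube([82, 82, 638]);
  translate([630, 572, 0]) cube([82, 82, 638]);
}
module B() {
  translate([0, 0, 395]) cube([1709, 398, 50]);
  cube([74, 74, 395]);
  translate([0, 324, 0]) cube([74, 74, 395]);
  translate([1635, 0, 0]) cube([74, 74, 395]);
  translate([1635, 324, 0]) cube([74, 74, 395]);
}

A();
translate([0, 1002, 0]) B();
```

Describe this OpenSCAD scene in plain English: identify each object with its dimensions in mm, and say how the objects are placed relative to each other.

A is a table with a 760×702 mm rectangular top, 45 mm thick, top surface at z = 683 mm, supported by four 82×82 mm square legs, each inset 48 mm from the nearest pair of top edges, running from the floor.

B is a bench: a 1709×398 mm seat slab, 50 mm thick, top at z = 445 mm, on four 74×74 mm square legs flush with the seat corners and standing on z = 0.

The bench is on the floor beside the table on its +y side.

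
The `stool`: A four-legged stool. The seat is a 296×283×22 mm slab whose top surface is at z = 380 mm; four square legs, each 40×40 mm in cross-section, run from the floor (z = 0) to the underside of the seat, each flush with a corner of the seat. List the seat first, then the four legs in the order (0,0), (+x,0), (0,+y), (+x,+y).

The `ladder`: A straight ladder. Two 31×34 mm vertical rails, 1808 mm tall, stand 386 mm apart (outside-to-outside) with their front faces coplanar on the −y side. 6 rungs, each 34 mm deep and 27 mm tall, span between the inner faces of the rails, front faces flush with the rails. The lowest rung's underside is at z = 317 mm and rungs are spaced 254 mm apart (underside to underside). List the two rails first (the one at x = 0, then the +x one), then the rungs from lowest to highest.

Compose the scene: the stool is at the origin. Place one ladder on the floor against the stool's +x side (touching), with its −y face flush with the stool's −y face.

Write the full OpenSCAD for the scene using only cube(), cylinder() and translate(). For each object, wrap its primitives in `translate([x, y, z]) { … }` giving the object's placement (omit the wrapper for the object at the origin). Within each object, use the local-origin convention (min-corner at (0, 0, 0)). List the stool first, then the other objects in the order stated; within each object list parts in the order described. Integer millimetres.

translate([0, 0, 358]) cube([296, 283, 22]);
cube([40, 40, 358]);
translate([256, 0, 0]) cube([40, 40, 358]);
translate([0, 243, 0]) cube([40, 40, 358]);
translate([256, 243, 0]) cube([40, 40, 358]);
translate([296, 0, 0]) {
  cube([31, 34, 1808]);
  translate([355, 0, 0]) cube([31, 34, 1808]);
  translate([31, 0, 317]) cube([324, 34, 27]);
  translate([31, 0, 571]) cube([324, 34, 27]);
  translate([31, 0, 825]) cube([324, 34, 27]);
  translate([31, 0, 1079]) cube([324, 34, 27]);
  translate([31, 0, 1333]) cube([324, 34, 27]);
  translate([31, 0, 1587]) cube([324, 34, 27]);
}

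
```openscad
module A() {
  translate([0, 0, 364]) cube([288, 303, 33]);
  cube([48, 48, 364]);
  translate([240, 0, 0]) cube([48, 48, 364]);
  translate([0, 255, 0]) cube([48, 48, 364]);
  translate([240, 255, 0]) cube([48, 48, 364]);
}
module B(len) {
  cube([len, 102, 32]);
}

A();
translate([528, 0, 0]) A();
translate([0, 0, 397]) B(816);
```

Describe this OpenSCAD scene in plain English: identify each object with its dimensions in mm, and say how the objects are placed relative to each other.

A is a four-legged stool. The seat is 288×303 mm, 33 mm thick, top at z = 397 mm. It stands on four square legs, each 48×48 mm in cross-section, from z = 0 to the seat underside, each flush with a corner of the seat.

B is a rectangular beam 816 mm long (x), 102 mm deep (y), 32 mm thick (z).

The beam spans the tops of two stools placed 240 mm apart, resting at z = 397 mm.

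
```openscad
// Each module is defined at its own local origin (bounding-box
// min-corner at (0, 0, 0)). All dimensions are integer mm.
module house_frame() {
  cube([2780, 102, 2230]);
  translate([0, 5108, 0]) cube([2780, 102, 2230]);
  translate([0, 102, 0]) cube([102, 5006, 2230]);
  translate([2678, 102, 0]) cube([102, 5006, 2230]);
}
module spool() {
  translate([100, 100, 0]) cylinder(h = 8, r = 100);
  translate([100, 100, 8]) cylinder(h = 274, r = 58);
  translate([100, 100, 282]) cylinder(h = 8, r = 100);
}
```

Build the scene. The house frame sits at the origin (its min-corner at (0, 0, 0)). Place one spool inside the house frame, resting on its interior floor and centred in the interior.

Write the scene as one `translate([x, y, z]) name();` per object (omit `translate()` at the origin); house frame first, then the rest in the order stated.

house_frame();
translate([1290, 2505, 0]) spool();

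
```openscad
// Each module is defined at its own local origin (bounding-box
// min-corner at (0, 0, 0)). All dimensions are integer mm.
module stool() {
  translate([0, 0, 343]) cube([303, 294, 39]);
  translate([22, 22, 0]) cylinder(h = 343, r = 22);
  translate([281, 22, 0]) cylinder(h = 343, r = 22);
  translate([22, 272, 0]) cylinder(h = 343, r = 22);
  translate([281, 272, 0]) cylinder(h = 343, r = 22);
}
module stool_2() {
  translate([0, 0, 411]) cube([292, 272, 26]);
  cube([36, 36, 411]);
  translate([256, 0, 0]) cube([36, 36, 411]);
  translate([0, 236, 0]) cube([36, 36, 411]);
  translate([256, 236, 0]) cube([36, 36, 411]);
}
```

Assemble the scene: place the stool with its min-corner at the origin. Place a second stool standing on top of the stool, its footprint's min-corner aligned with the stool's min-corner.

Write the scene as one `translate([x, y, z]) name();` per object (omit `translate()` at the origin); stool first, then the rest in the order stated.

stool();
translate([0, 0, 382]) stool_2();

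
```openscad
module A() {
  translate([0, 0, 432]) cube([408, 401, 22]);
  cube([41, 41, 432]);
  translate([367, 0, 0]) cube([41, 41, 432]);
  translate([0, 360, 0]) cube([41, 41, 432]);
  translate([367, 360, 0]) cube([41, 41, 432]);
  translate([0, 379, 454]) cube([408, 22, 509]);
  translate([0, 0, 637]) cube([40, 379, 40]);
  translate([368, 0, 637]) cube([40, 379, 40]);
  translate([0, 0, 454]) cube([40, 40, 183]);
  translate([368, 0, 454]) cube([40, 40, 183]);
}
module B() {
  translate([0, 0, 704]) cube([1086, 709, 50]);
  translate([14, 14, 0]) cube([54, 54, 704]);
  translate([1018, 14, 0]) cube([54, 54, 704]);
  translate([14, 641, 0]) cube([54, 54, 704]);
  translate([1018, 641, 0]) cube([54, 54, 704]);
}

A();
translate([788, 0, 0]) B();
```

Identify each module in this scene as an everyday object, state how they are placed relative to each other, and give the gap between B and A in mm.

A is a chair. B is a table. The table is on the floor beside the chair on its +x side. The gap between the table and the chair is 380 mm.

The table's nearest face is 380 mm from the chair's +x face.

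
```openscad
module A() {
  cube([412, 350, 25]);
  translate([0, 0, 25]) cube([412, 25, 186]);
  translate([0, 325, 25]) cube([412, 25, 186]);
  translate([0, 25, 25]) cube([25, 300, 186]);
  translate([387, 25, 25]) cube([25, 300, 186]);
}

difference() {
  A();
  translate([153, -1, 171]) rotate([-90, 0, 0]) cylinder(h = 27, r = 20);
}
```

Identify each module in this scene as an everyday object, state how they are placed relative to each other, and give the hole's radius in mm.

A is an open box. The open box has a circular hole through its front wall. The hole's radius is 20 mm.

The subtracted cylinder has r = 20 mm.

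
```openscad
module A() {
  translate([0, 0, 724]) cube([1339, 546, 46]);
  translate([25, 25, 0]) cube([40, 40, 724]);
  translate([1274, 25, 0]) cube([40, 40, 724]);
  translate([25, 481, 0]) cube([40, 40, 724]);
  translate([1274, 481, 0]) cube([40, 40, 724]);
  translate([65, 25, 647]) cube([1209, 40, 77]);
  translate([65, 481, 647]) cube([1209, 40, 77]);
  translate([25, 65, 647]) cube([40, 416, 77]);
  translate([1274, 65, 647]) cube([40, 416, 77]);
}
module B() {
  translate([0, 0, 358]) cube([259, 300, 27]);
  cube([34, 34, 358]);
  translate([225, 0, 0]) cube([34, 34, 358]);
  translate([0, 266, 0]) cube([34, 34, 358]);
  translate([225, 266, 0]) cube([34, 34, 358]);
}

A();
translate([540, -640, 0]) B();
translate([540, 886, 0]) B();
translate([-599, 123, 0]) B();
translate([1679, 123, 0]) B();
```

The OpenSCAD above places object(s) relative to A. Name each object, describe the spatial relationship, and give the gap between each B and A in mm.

A is a table. B is a stool. Four stools sit around the table at the −y, +y, −x, +x sides. The gap between each stool and the table is 340 mm.

Each stool's nearest face is 340 mm from the table's bounding box.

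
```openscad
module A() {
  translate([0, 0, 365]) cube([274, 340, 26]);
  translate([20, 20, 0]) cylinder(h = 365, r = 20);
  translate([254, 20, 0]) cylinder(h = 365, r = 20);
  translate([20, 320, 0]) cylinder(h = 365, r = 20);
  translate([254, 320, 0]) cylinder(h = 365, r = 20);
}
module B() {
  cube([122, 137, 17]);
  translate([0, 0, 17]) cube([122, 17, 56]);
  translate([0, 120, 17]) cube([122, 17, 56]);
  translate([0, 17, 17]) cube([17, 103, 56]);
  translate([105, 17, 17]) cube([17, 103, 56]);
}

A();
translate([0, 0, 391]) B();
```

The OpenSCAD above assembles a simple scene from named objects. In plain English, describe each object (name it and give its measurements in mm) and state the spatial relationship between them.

A is a four-legged stool. The seat is a 274×340×26 mm slab whose top surface is at z = 391 mm; four round legs, each 40 mm in diameter, run from the floor (z = 0) to the underside of the seat, each leg's axis is inset half a diameter from the nearest pair of seat edges (so the leg's bounding box is flush with the corner).

B is an open-topped rectangular box: outside dimensions 122×137×73 mm, with a uniform wall and base thickness of 17 mm. The base is a full 122×137 slab on the floor; four walls sit on top of the base. The front and back walls (the −y and +y sides) span the full width; the two side walls fit between them.

The open box is on top of the stool.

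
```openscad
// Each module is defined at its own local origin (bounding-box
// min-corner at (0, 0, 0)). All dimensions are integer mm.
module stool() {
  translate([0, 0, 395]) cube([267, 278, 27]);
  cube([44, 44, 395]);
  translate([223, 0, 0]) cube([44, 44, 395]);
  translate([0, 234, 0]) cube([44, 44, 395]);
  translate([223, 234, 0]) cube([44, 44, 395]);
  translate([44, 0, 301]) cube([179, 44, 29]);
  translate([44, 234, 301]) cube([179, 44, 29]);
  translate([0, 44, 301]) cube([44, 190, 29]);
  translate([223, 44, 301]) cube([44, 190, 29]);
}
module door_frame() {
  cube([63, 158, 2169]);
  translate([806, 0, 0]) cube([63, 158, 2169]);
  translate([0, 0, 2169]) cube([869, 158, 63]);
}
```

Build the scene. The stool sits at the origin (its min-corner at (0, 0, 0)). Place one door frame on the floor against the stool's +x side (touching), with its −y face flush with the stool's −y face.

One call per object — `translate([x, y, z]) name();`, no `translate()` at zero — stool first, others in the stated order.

stool();
translate([267, 0, 0]) door_frame();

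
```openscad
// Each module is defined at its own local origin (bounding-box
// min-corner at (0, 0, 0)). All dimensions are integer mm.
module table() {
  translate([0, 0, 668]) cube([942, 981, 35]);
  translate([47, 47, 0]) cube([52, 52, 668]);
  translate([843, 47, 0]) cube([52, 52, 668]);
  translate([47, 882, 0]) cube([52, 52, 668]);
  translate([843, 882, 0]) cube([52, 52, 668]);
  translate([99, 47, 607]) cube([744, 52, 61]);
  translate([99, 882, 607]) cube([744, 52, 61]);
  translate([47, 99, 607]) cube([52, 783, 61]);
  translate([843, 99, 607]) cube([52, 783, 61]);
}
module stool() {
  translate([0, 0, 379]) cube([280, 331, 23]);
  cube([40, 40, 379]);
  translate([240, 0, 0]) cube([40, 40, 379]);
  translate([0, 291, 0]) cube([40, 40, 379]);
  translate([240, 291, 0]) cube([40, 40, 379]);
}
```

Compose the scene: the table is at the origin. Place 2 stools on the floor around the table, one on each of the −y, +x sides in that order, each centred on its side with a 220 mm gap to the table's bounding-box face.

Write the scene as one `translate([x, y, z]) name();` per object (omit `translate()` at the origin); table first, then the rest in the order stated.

table();
translate([331, -551, 0]) stool();
translate([1162, 325, 0]) stool();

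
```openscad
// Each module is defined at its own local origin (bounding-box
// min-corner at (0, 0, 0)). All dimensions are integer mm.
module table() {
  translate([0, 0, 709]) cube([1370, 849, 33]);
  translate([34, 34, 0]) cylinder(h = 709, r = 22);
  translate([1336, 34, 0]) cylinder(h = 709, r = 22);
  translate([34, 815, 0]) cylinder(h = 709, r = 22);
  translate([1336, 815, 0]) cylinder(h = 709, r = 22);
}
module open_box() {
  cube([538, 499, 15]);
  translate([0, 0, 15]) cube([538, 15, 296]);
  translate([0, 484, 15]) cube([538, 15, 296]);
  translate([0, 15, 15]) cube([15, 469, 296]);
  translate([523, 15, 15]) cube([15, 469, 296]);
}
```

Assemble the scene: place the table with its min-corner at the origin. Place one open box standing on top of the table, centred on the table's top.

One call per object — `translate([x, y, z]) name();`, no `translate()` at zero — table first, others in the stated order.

table();
translate([416, 175, 742]) open_box();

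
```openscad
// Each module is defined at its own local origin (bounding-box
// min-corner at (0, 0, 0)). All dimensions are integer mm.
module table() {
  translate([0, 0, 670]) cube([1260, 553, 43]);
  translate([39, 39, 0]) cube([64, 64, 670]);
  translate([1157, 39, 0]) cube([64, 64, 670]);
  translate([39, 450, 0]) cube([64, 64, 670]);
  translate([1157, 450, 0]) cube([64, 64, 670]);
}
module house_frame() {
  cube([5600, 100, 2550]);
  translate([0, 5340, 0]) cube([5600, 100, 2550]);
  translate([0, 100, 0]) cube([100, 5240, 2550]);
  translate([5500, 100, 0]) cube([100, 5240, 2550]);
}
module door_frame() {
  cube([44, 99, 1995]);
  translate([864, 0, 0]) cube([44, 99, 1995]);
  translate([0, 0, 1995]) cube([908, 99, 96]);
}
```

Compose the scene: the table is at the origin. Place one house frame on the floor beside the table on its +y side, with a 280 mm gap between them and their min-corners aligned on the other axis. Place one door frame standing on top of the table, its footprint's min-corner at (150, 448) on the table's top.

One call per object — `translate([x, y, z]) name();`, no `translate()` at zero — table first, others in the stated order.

table();
translate([0, 833, 0]) house_frame();
translate([150, 448, 713]) door_frame();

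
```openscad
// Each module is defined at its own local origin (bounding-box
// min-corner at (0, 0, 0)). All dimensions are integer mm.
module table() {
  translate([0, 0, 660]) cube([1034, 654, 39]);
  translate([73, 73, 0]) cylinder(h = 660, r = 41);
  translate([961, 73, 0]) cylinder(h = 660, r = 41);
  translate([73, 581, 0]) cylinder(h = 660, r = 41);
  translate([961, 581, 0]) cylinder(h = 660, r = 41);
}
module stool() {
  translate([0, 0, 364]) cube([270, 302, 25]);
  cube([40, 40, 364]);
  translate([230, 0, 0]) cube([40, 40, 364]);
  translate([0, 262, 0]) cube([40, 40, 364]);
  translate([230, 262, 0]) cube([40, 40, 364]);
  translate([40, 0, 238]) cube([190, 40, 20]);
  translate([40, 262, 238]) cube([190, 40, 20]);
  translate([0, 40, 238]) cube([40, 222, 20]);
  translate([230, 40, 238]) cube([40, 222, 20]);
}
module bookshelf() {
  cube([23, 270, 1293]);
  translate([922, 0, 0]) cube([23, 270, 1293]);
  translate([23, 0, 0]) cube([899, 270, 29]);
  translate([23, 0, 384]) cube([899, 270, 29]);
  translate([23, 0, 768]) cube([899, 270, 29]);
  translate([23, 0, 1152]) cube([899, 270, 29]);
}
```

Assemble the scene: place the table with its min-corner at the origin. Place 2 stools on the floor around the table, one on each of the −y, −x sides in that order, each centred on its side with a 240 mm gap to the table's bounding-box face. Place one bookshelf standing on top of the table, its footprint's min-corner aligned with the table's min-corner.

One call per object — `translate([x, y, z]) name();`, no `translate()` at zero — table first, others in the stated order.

table();
translate([382, -542, 0]) stool();
translate([-510, 176, 0]) stool();
translate([0, 0, 699]) bookshelf();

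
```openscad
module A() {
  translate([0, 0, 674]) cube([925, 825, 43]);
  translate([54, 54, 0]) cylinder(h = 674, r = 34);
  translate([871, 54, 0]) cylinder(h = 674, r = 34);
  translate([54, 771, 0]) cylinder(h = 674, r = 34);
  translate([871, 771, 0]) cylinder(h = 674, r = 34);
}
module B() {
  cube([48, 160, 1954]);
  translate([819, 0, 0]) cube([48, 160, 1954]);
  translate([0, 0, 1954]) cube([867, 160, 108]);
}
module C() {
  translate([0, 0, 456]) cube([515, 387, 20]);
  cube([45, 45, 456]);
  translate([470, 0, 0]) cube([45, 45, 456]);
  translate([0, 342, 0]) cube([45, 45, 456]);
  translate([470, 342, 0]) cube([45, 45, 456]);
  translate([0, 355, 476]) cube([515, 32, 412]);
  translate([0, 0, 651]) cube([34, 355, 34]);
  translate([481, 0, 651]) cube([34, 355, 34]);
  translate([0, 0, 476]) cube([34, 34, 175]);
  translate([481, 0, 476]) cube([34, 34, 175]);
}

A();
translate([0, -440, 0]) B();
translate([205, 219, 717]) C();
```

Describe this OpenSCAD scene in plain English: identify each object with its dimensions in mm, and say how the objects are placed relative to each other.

A is a rectangular dining table. The top is 925×825×43 mm with its upper surface at z = 717 mm. It stands on four round legs of 68 mm diameter, each leg's bounding box inset 20 mm from the nearest pair of top edges, running from the floor to the underside of the top.

B is a rectangular door frame: two vertical jambs of 48×160 mm section, 1954 mm tall, with a clear opening 771 mm wide between their inner faces. A header 108 mm tall and 160 mm deep lies on top of the jambs and spans the full outside width.

C is a chair: 515×387 mm seat, 20 mm thick, top at z = 476 mm, on four 45 mm square corner legs flush with the seat edges. A 32 mm thick backrest slab spans the full seat width, extending 412 mm above the seat top, its back face flush with the seat's +y edge. Two armrests of 34×34 mm section run along each side from the seat's front edge to the front of the backrest, top faces 209 mm above the seat top and outer faces flush with the seat's x-edges; a 34×34 mm post under the front of each armrest stands on the seat at the front corner.

The door frame is on the floor beside the table on its −y side. The chair is on top of the table, centred.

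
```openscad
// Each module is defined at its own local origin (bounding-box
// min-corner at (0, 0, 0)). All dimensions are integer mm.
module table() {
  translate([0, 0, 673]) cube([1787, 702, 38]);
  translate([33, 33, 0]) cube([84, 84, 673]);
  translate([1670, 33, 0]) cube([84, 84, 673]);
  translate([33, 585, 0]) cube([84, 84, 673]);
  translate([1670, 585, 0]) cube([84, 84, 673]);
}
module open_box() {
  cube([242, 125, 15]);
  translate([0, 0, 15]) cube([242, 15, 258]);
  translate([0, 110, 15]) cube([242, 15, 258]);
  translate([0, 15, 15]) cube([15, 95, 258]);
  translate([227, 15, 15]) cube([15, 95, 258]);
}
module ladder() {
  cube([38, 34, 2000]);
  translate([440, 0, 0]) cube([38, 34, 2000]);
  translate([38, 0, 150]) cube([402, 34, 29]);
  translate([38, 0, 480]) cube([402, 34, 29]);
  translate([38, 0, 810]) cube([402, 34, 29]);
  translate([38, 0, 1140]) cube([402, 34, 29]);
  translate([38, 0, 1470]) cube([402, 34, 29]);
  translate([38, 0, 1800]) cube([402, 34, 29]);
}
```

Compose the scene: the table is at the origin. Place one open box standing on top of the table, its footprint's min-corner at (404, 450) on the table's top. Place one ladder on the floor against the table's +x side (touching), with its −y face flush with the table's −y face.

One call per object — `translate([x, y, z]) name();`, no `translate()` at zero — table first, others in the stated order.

table();
translate([404, 450, 711]) open_box();
translate([1787, 0, 0]) ladder();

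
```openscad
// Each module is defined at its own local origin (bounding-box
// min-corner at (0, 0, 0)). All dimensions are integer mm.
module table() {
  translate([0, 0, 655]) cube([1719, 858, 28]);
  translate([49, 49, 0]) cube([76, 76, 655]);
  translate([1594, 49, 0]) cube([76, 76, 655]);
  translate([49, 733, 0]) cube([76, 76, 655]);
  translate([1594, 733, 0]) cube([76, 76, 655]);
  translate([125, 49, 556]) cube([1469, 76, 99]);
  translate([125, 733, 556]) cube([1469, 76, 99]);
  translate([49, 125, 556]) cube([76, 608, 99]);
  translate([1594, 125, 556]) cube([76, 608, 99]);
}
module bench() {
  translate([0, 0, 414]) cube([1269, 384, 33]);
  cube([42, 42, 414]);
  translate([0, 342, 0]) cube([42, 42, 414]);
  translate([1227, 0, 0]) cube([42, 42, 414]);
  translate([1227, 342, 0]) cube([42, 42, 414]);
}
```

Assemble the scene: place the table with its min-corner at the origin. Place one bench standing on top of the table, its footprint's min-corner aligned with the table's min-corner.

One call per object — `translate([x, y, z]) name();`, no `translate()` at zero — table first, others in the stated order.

table();
translate([0, 0, 683]) bench();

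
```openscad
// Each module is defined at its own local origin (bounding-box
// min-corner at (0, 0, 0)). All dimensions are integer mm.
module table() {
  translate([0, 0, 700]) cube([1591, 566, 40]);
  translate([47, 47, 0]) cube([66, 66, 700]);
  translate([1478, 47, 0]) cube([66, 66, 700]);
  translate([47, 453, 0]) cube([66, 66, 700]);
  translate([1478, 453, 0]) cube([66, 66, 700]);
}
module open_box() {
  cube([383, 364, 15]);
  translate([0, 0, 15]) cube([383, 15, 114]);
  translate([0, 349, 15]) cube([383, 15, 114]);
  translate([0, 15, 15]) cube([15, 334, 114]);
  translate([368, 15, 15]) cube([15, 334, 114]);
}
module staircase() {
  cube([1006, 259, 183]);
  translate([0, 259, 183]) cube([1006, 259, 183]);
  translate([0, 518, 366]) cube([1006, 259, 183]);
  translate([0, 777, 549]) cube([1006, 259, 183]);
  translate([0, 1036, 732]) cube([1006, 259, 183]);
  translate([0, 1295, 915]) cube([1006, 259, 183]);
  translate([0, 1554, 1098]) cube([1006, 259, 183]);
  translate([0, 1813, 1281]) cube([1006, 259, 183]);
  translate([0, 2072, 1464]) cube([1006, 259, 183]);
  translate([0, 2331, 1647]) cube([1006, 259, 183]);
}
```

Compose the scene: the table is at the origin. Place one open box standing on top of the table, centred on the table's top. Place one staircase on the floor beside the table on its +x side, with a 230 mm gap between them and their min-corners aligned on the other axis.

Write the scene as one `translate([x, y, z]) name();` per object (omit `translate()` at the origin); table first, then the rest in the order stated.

table();
translate([604, 101, 740]) open_box();
translate([1821, 0, 0]) staircase();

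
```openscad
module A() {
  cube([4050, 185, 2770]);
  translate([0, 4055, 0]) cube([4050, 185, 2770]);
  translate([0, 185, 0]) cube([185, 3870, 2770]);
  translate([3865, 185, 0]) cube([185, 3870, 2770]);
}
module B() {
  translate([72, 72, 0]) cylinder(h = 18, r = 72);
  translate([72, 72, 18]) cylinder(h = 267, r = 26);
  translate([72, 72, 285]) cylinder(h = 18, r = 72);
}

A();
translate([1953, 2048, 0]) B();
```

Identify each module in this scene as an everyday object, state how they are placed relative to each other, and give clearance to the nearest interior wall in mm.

Clearances: x = 1768, y = 1863; minimum 1768 mm.

A is a house frame. B is a spool. The spool sits inside the house frame, centred. The clearance to the nearest interior wall is 1768 mm.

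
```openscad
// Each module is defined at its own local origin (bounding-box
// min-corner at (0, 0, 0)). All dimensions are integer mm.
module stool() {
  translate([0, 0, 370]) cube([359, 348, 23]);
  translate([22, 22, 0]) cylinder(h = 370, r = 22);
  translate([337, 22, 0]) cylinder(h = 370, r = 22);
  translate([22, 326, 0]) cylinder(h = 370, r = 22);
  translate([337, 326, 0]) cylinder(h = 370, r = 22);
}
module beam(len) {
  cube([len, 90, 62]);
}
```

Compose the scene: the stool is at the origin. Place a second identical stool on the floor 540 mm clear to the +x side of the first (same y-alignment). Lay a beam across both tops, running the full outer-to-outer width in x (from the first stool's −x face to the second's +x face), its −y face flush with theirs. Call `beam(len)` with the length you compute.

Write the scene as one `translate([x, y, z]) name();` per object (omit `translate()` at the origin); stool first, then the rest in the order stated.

stool();
translate([899, 0, 0]) stool();
translate([0, 0, 393]) beam(1258);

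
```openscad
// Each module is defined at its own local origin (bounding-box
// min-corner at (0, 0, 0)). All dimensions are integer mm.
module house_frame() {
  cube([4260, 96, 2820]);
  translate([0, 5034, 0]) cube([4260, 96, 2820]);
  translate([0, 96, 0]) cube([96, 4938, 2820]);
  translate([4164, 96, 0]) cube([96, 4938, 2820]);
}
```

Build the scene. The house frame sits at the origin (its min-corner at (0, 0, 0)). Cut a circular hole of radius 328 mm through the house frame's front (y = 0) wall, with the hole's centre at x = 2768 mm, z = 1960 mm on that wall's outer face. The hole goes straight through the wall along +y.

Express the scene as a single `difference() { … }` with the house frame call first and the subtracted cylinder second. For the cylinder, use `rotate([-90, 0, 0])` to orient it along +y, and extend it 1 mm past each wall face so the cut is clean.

difference() {
  house_frame();
  translate([2768, -1, 1960]) rotate([-90, 0, 0]) cylinder(h = 98, r = 328);
}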